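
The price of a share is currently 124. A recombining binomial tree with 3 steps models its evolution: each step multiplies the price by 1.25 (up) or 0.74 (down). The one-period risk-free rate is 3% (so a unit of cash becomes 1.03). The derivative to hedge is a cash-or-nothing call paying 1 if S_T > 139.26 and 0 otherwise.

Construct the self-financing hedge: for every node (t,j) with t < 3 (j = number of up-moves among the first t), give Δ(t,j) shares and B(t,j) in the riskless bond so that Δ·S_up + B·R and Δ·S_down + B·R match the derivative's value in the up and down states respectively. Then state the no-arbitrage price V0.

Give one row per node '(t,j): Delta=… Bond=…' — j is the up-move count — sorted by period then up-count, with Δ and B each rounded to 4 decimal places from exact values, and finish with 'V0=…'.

The replicating-portfolio and risk-neutral prices coincide; use p* = (1.03−0.74)/(1.25−0.74) = 0.5686 for the latter.
Terminal payoffs: V(3,0)=0.0000, V(3,1)=0.0000, V(3,2)=1.0000, V(3,3)=1.0000
Node (2,0) S=67.9024: V=(p*·0.0000+(1−p*)·0.0000)/1.03=0.0000; Δ=(0.0000−0.0000)/(84.8780−50.2478)=0.0000; B=V−Δ·S=0.0000
Node (2,1) S=114.7000: V=(p*·1.0000+(1−p*)·0.0000)/1.03=0.5521; Δ=(1.0000−0.0000)/(143.3750−84.8780)=0.0171; B=V−Δ·S=-1.4087
Node (2,2) S=193.7500: V=(p*·1.0000+(1−p*)·1.0000)/1.03=0.9709; Δ=(1.0000−1.0000)/(242.1875−143.3750)=0.0000; B=V−Δ·S=0.9709
Node (1,0) S=91.7600: V=(p*·0.5521+(1−p*)·0.0000)/1.03=0.3048; Δ=(0.5521−0.0000)/(114.7000−67.9024)=0.0118; B=V−Δ·S=-0.7777
Node (1,1) S=155.0000: V=(p*·0.9709+(1−p*)·0.5521)/1.03=0.7672; Δ=(0.9709−0.5521)/(193.7500−114.7000)=0.0053; B=V−Δ·S=-0.0540
Node (0,0) S=124.0000: V=(p*·0.7672+(1−p*)·0.3048)/1.03=0.5512; Δ=(0.7672−0.3048)/(155.0000−91.7600)=0.0073; B=V−Δ·S=-0.3555
Each (Δ,B) replicates both successor values, so the strategy is self-financing and V0 is arbitrage-free.

(0,0): Delta=0.0073 Bond=-0.3555
(1,0): Delta=0.0118 Bond=-0.7777
(1,1): Delta=0.0053 Bond=-0.0540
(2,0): Delta=0.0000 Bond=0.0000
(2,1): Delta=0.0171 Bond=-1.4087
(2,2): Delta=0.0000 Bond=0.9709
V0=0.5512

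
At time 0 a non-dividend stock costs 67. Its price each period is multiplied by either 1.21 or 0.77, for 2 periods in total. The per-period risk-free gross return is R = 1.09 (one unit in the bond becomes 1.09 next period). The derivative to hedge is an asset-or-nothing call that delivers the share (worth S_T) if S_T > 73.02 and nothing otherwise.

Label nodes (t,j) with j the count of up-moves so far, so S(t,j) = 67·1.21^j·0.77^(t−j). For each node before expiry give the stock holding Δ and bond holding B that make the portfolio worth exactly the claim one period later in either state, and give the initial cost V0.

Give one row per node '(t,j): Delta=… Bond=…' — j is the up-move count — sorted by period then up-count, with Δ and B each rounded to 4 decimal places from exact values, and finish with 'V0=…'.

No-arbitrage ⇒ martingale measure with p* = (R−d)/(u−d) = 0.7273.
Payoff layer (t=2): V(2,0)=0.0000, V(2,1)=0.0000, V(2,2)=98.0947
  t=1,j=0: stock 51.5900 → up 62.4239 (V=0.0000), down 39.7243 (V=0.0000). Price 0.0000; hedge Δ=0.0000, bond B=0.0000.
  t=1,j=1: stock 81.0700 → up 98.0947 (V=98.0947), down 62.4239 (V=0.0000). Price 65.4510; hedge Δ=2.7500, bond B=-157.4915.
  t=0,j=0: stock 67.0000 → up 81.0700 (V=65.4510), down 51.5900 (V=0.0000). Price 43.6704; hedge Δ=2.2202, bond B=-105.0819.
The time-0 hedge costs 43.6704, which is the no-arbitrage price.

(0,0): Delta=2.2202 Bond=-105.0819
(1,0): Delta=0.0000 Bond=0.0000
(1,1): Delta=2.7500 Bond=-157.4915
V0=43.6704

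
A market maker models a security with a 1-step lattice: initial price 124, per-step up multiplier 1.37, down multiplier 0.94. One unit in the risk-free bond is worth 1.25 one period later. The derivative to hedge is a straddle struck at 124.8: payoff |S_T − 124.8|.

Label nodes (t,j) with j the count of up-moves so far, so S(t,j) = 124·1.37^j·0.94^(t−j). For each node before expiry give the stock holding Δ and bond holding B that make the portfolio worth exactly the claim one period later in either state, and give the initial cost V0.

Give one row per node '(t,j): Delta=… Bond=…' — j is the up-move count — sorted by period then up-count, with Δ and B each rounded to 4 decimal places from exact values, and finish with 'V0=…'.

No-arbitrage ⇒ martingale measure with p* = (R−d)/(u−d) = 0.7209.
Terminal payoffs: V(1,0)=8.2400, V(1,1)=45.0800
Node (0,0) S=124.0000: V=(p*·45.0800+(1−p*)·8.2400)/1.25=27.8393; Δ=(45.0800−8.2400)/(169.8800−116.5600)=0.6909; B=V−Δ·S=-57.8352
The time-0 hedge costs 27.8393, which is the no-arbitrage price.

(0,0): Delta=0.6909 Bond=-57.8352
V0=27.8393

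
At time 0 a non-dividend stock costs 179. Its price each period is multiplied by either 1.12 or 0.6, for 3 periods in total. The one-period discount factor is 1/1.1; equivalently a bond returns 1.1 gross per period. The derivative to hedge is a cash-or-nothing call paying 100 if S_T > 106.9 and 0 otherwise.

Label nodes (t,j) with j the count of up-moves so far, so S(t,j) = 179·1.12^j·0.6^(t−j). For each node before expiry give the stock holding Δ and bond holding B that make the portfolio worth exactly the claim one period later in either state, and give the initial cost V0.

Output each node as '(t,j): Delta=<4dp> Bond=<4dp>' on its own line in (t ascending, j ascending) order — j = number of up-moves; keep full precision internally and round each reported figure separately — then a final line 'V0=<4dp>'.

(0,0): Delta=0.0657 Bond=63.0513
(1,0): Delta=1.5652 Bond=-91.6915
(1,1): Delta=0.0335 Bond=75.7983
(2,0): Delta=0.0000 Bond=0.0000
(2,1): Delta=1.5987 Bond=-104.8951
(2,2): Delta=0.0000 Bond=90.9091
V0=74.8066

Risk-neutral probability p* = (R−d)/(u−d) = (1.1−0.6)/(1.12−0.6) = 0.9615.
Payoff layer (t=3): V(3,0)=0.0000, V(3,1)=0.0000, V(3,2)=100.0000, V(3,3)=100.0000
  t=2,j=0: stock 64.4400 → up 72.1728 (V=0.0000), down 38.6640 (V=0.0000). Price 0.0000; hedge Δ=0.0000, bond B=0.0000.
  t=2,j=1: stock 120.2880 → up 134.7226 (V=100.0000), down 72.1728 (V=0.0000). Price 87.4126; hedge Δ=1.5987, bond B=-104.8951.
  t=2,j=2: stock 224.5376 → up 251.4821 (V=100.0000), down 134.7226 (V=100.0000). Price 90.9091; hedge Δ=0.0000, bond B=90.9091.
  t=1,j=0: stock 107.4000 → up 120.2880 (V=87.4126), down 64.4400 (V=0.0000). Price 76.4096; hedge Δ=1.5652, bond B=-91.6915.
  t=1,j=1: stock 200.4800 → up 224.5376 (V=90.9091), down 120.2880 (V=87.4126). Price 82.5224; hedge Δ=0.0335, bond B=75.7983.
  t=0,j=0: stock 179.0000 → up 200.4800 (V=82.5224), down 107.4000 (V=76.4096). Price 74.8066; hedge Δ=0.0657, bond B=63.0513.
Self-financing check: at every node Δ·S+B equals the discounted successor values.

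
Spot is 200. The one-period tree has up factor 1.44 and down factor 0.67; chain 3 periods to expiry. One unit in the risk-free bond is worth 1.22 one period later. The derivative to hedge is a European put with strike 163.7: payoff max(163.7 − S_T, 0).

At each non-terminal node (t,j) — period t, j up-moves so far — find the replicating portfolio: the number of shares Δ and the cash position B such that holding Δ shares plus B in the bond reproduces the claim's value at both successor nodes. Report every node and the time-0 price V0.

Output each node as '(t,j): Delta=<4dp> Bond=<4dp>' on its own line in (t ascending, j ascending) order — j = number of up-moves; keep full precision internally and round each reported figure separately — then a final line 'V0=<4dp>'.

The replicating-portfolio and risk-neutral prices coincide; use p* = (1.22−0.67)/(1.44−0.67) = 0.7143 for the latter.
Terminal payoffs: V(3,0)=103.5474, V(3,1)=34.4168, V(3,2)=0.0000, V(3,3)=0.0000
Node (2,0) S=89.7800: V=(p*·34.4168+(1−p*)·103.5474)/1.22=44.4003; Δ=(34.4168−103.5474)/(129.2832−60.1526)=-1.0000; B=V−Δ·S=134.1803
Node (2,1) S=192.9600: V=(p*·0.0000+(1−p*)·34.4168)/1.22=8.0601; Δ=(0.0000−34.4168)/(277.8624−129.2832)=-0.2316; B=V−Δ·S=52.7573
Node (2,2) S=414.7200: V=(p*·0.0000+(1−p*)·0.0000)/1.22=0.0000; Δ=(0.0000−0.0000)/(597.1968−277.8624)=0.0000; B=V−Δ·S=0.0000
Node (1,0) S=134.0000: V=(p*·8.0601+(1−p*)·44.4003)/1.22=15.1173; Δ=(8.0601−44.4003)/(192.9600−89.7800)=-0.3522; B=V−Δ·S=62.3123
Node (1,1) S=288.0000: V=(p*·0.0000+(1−p*)·8.0601)/1.22=1.8876; Δ=(0.0000−8.0601)/(414.7200−192.9600)=-0.0363; B=V−Δ·S=12.3553
Node (0,0) S=200.0000: V=(p*·1.8876+(1−p*)·15.1173)/1.22=4.6455; Δ=(1.8876−15.1173)/(288.0000−134.0000)=-0.0859; B=V−Δ·S=21.8268
The time-0 hedge costs 4.6455, which is the no-arbitrage price.

(0,0): Delta=-0.0859 Bond=21.8268
(1,0): Delta=-0.3522 Bond=62.3123
(1,1): Delta=-0.0363 Bond=12.3553
(2,0): Delta=-1.0000 Bond=134.1803
(2,1): Delta=-0.2316 Bond=52.7573
(2,2): Delta=0.0000 Bond=0.0000
V0=4.6455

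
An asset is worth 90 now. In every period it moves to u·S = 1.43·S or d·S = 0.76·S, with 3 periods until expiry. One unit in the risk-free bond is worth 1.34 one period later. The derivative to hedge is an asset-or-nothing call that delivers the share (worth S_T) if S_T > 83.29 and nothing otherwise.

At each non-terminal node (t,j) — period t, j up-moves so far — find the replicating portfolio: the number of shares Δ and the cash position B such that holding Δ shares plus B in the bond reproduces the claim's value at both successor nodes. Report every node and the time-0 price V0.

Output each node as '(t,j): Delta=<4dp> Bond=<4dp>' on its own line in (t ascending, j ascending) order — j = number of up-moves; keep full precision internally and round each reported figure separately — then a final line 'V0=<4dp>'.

(0,0): Delta=1.1539 Bond=-15.3357
(1,0): Delta=1.9717 Bond=-76.4910
(1,1): Delta=1.0864 Bond=-11.8693
(2,0): Delta=0.0000 Bond=0.0000
(2,1): Delta=2.1343 Bond=-118.4029
(2,2): Delta=1.0000 Bond=0.0000
V0=88.5124

Since d<R<u, set p* = (R−d)/(u−d) = 0.8657; price each node as the discounted p*-expectation of its children.
Payoff layer (t=3): V(3,0)=0.0000, V(3,1)=0.0000, V(3,2)=139.8712, V(3,3)=263.1786
  t=2,j=0: stock 51.9840 → up 74.3371 (V=0.0000), down 39.5078 (V=0.0000). Price 0.0000; hedge Δ=0.0000, bond B=0.0000.
  t=2,j=1: stock 97.8120 → up 139.8712 (V=139.8712), down 74.3371 (V=0.0000). Price 90.3601; hedge Δ=2.1343, bond B=-118.4029.
  t=2,j=2: stock 184.0410 → up 263.1786 (V=263.1786), down 139.8712 (V=139.8712). Price 184.0410; hedge Δ=1.0000, bond B=0.0000.
  t=1,j=0: stock 68.4000 → up 97.8120 (V=90.3601), down 51.9840 (V=0.0000). Price 58.3747; hedge Δ=1.9717, bond B=-76.4910.
  t=1,j=1: stock 128.7000 → up 184.0410 (V=184.0410), down 97.8120 (V=90.3601). Price 127.9530; hedge Δ=1.0864, bond B=-11.8693.
  t=0,j=0: stock 90.0000 → up 128.7000 (V=127.9530), down 68.4000 (V=58.3747). Price 88.5124; hedge Δ=1.1539, bond B=-15.3357.
Check: Δ(0,0)·S0 + B(0,0) = 88.5124 = V0.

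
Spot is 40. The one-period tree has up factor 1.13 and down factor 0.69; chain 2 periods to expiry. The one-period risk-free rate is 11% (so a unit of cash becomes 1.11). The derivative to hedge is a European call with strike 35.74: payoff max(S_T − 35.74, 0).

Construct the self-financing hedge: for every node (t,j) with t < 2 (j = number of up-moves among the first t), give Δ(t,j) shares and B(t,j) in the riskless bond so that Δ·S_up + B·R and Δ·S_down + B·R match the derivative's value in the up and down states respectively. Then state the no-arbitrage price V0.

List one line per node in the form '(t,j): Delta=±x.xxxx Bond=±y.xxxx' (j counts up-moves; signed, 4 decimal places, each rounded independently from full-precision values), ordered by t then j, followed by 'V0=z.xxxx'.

Risk-neutral probability p* = (R−d)/(u−d) = (1.11−0.69)/(1.13−0.69) = 0.9545.
Payoff layer (t=2): V(2,0)=0.0000, V(2,1)=0.0000, V(2,2)=15.3360
  t=1,j=0: stock 27.6000 → up 31.1880 (V=0.0000), down 19.0440 (V=0.0000). Price 0.0000; hedge Δ=0.0000, bond B=0.0000.
  t=1,j=1: stock 45.2000 → up 51.0760 (V=15.3360), down 31.1880 (V=0.0000). Price 13.1882; hedge Δ=0.7711, bond B=-21.6663.
  t=0,j=0: stock 40.0000 → up 45.2000 (V=13.1882), down 27.6000 (V=0.0000). Price 11.3412; hedge Δ=0.7493, bond B=-18.6320.
Root portfolio cost Δ·40+B reproduces V0=11.3412.

(0,0): Delta=0.7493 Bond=-18.6320
(1,0): Delta=0.0000 Bond=0.0000
(1,1): Delta=0.7711 Bond=-21.6663
V0=11.3412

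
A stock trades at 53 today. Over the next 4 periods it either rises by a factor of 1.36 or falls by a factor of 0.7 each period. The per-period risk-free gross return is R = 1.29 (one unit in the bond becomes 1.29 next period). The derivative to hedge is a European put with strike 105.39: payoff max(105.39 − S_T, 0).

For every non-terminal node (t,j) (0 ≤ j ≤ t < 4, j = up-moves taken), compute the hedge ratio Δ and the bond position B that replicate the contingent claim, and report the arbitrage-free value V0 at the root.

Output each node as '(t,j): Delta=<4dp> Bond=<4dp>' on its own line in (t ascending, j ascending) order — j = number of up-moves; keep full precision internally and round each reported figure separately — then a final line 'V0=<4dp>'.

(0,0): Delta=-0.2777 Bond=17.2845
(1,0): Delta=-1.0000 Bond=49.0942
(1,1): Delta=-0.2336 Bond=19.1177
(2,0): Delta=-1.0000 Bond=63.3315
(2,1): Delta=-1.0000 Bond=63.3315
(2,2): Delta=-0.1868 Bond=20.0739
(3,0): Delta=-1.0000 Bond=81.6977
(3,1): Delta=-1.0000 Bond=81.6977
(3,2): Delta=-1.0000 Bond=81.6977
(3,3): Delta=-0.1371 Bond=19.2748
V0=2.5662

No-arbitrage ⇒ martingale measure with p* = (R−d)/(u−d) = 0.8939.
Terminal payoffs: V(4,0)=92.6647, V(4,1)=80.6666, V(4,2)=57.3559, V(4,3)=12.0666, V(4,4)=0.0000
Node (3,0) S=18.1790: V=(p*·80.6666+(1−p*)·92.6647)/1.29=63.5187; Δ=(80.6666−92.6647)/(24.7234−12.7253)=-1.0000; B=V−Δ·S=81.6977
Node (3,1) S=35.3192: V=(p*·57.3559+(1−p*)·80.6666)/1.29=46.3785; Δ=(57.3559−80.6666)/(48.0341−24.7234)=-1.0000; B=V−Δ·S=81.6977
Node (3,2) S=68.6202: V=(p*·12.0666+(1−p*)·57.3559)/1.29=13.0775; Δ=(12.0666−57.3559)/(93.3234−48.0341)=-1.0000; B=V−Δ·S=81.6977
Node (3,3) S=133.3192: V=(p*·0.0000+(1−p*)·12.0666)/1.29=0.9921; Δ=(0.0000−12.0666)/(181.3141−93.3234)=-0.1371; B=V−Δ·S=19.2748
Node (2,0) S=25.9700: V=(p*·46.3785+(1−p*)·63.5187)/1.29=37.3615; Δ=(46.3785−63.5187)/(35.3192−18.1790)=-1.0000; B=V−Δ·S=63.3315
Node (2,1) S=50.4560: V=(p*·13.0775+(1−p*)·46.3785)/1.29=12.8755; Δ=(13.0775−46.3785)/(68.6202−35.3192)=-1.0000; B=V−Δ·S=63.3315
Node (2,2) S=98.0288: V=(p*·0.9921+(1−p*)·13.0775)/1.29=1.7627; Δ=(0.9921−13.0775)/(133.3192−68.6202)=-0.1868; B=V−Δ·S=20.0739
Node (1,0) S=37.1000: V=(p*·12.8755+(1−p*)·37.3615)/1.29=11.9942; Δ=(12.8755−37.3615)/(50.4560−25.9700)=-1.0000; B=V−Δ·S=49.0942
Node (1,1) S=72.0800: V=(p*·1.7627+(1−p*)·12.8755)/1.29=2.2801; Δ=(1.7627−12.8755)/(98.0288−50.4560)=-0.2336; B=V−Δ·S=19.1177
Node (0,0) S=53.0000: V=(p*·2.2801+(1−p*)·11.9942)/1.29=2.5662; Δ=(2.2801−11.9942)/(72.0800−37.1000)=-0.2777; B=V−Δ·S=17.2845
Self-financing check: at every node Δ·S+B equals the discounted successor values.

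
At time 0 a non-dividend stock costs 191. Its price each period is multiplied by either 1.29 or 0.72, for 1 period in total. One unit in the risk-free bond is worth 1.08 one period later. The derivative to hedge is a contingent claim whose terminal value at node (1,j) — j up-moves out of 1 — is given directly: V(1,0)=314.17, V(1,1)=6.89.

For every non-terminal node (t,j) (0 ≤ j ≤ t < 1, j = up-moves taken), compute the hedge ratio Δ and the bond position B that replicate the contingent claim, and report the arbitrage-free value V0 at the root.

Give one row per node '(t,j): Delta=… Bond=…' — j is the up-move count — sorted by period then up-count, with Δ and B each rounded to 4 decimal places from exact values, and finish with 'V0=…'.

Under the risk-neutral measure, an up-move has probability p* = (R−d)/(u−d) = 0.6316 and values discount at R = 1.08.
Terminal payoffs: V(1,0)=314.1700, V(1,1)=6.8900
(0,0): S=191.0000. Δ = (V_up−V_dn)/(S_up−S_dn) = (6.8900−314.1700)/(246.3900−137.5200) = -2.8224. V = [p*·6.8900 + (1−p*)·314.1700]/1.08 = 111.2022. B = V − Δ·S = 650.2900.
Check: Δ(0,0)·S0 + B(0,0) = 111.2022 = V0.

(0,0): Delta=-2.8224 Bond=650.2900
V0=111.2022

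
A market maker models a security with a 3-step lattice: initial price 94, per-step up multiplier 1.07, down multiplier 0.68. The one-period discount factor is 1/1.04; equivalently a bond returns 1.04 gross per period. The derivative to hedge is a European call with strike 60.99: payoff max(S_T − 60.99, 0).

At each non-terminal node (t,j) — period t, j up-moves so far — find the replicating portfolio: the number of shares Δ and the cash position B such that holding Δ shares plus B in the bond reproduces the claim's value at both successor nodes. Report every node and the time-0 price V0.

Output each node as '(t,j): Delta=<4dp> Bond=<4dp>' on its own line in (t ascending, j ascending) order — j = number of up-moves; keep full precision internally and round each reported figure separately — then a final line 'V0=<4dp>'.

Risk-neutral probability p* = (R−d)/(u−d) = (1.04−0.68)/(1.07−0.68) = 0.9231.
Terminal payoffs: V(3,0)=0.0000, V(3,1)=0.0000, V(3,2)=12.1920, V(3,3)=54.1640
Node (2,0) S=43.4656: V=(p*·0.0000+(1−p*)·0.0000)/1.04=0.0000; Δ=(0.0000−0.0000)/(46.5082−29.5566)=0.0000; B=V−Δ·S=0.0000
Node (2,1) S=68.3944: V=(p*·12.1920+(1−p*)·0.0000)/1.04=10.8213; Δ=(12.1920−0.0000)/(73.1820−46.5082)=0.4571; B=V−Δ·S=-20.4403
Node (2,2) S=107.6206: V=(p*·54.1640+(1−p*)·12.1920)/1.04=48.9764; Δ=(54.1640−12.1920)/(115.1540−73.1820)=1.0000; B=V−Δ·S=-58.6442
Node (1,0) S=63.9200: V=(p*·10.8213+(1−p*)·0.0000)/1.04=9.6047; Δ=(10.8213−0.0000)/(68.3944−43.4656)=0.4341; B=V−Δ·S=-18.1422
Node (1,1) S=100.5800: V=(p*·48.9764+(1−p*)·10.8213)/1.04=44.2705; Δ=(48.9764−10.8213)/(107.6206−68.3944)=0.9727; B=V−Δ·S=-53.5629
Node (0,0) S=94.0000: V=(p*·44.2705+(1−p*)·9.6047)/1.04=40.0038; Δ=(44.2705−9.6047)/(100.5800−63.9200)=0.9456; B=V−Δ·S=-48.8830
Root portfolio cost Δ·94+B reproduces V0=40.0038.

(0,0): Delta=0.9456 Bond=-48.8830
(1,0): Delta=0.4341 Bond=-18.1422
(1,1): Delta=0.9727 Bond=-53.5629
(2,0): Delta=0.0000 Bond=0.0000
(2,1): Delta=0.4571 Bond=-20.4403
(2,2): Delta=1.0000 Bond=-58.6442
V0=40.0038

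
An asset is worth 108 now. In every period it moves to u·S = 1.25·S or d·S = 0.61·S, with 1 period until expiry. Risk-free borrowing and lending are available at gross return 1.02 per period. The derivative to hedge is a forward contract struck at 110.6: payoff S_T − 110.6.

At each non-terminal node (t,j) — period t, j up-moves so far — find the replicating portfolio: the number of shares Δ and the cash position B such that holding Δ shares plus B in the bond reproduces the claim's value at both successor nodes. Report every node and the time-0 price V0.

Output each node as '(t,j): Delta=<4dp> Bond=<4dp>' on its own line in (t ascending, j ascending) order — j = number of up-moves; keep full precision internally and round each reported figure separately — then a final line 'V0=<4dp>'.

(0,0): Delta=1.0000 Bond=-108.4314
V0=-0.4314

Since d<R<u, set p* = (R−d)/(u−d) = 0.6406; price each node as the discounted p*-expectation of its children.
Terminal values V(1,·): V(1,0)=-44.7200, V(1,1)=24.4000
  t=0,j=0: stock 108.0000 → up 135.0000 (V=24.4000), down 65.8800 (V=-44.7200). Price -0.4314; hedge Δ=1.0000, bond B=-108.4314.
Each (Δ,B) replicates both successor values, so the strategy is self-financing and V0 is arbitrage-free.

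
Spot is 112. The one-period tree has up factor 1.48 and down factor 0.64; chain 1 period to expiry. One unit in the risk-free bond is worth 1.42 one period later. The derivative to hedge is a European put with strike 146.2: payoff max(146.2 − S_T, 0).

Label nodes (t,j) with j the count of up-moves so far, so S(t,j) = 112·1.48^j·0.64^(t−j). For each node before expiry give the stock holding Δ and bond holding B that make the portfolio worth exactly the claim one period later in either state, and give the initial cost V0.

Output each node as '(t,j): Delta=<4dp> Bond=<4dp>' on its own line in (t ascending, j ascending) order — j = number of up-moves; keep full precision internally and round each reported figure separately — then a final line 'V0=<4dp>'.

(0,0): Delta=-0.7921 Bond=92.4628
V0=3.7485

The replicating-portfolio and risk-neutral prices coincide; use p* = (1.42−0.64)/(1.48−0.64) = 0.9286 for the latter.
Payoff layer (t=1): V(1,0)=74.5200, V(1,1)=0.0000
  t=0,j=0: stock 112.0000 → up 165.7600 (V=0.0000), down 71.6800 (V=74.5200). Price 3.7485; hedge Δ=-0.7921, bond B=92.4628.
Self-financing check: at every node Δ·S+B equals the discounted successor values.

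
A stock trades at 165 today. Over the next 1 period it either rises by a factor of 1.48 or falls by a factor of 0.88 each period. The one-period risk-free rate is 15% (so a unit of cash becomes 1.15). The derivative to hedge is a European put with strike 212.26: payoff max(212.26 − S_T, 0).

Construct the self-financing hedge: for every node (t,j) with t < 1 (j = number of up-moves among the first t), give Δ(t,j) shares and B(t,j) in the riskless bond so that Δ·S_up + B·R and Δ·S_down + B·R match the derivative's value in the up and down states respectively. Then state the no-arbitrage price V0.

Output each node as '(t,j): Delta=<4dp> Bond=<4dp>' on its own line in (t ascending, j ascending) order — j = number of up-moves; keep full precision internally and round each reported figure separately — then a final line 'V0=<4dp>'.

(0,0): Delta=-0.6774 Bond=143.8388
V0=32.0722

No-arbitrage ⇒ martingale measure with p* = (R−d)/(u−d) = 0.4500.
At expiry t=1: V(1,0)=67.0600, V(1,1)=0.0000
  t=0,j=0: stock 165.0000 → up 244.2000 (V=0.0000), down 145.2000 (V=67.0600). Price 32.0722; hedge Δ=-0.6774, bond B=143.8388.
Self-financing check: at every node Δ·S+B equals the discounted successor values.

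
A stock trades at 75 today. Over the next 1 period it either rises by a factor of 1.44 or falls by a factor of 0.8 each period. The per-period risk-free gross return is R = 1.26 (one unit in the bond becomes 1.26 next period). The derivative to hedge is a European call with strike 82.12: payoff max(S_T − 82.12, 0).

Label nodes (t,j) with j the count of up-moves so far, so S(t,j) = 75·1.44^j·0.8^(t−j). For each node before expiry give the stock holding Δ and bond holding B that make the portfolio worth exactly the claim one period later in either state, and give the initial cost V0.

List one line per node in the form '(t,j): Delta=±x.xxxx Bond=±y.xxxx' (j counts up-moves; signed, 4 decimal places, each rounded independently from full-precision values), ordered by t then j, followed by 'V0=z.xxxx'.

Since d<R<u, set p* = (R−d)/(u−d) = 0.7188; price each node as the discounted p*-expectation of its children.
Payoff layer (t=1): V(1,0)=0.0000, V(1,1)=25.8800
Node (0,0) S=75.0000: V=(p*·25.8800+(1−p*)·0.0000)/1.26=14.7629; Δ=(25.8800−0.0000)/(108.0000−60.0000)=0.5392; B=V−Δ·S=-25.6746
Each (Δ,B) replicates both successor values, so the strategy is self-financing and V0 is arbitrage-free.

(0,0): Delta=0.5392 Bond=-25.6746
V0=14.7629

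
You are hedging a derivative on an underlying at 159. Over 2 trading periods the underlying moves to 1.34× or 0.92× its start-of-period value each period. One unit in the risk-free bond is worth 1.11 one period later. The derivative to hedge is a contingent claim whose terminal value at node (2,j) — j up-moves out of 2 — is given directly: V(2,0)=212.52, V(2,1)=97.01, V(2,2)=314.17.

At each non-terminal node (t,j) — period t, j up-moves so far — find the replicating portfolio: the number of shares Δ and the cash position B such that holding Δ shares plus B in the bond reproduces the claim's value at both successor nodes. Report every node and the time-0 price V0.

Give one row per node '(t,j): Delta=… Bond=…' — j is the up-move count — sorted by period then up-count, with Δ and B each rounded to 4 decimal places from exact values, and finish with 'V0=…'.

Under the risk-neutral measure, an up-move has probability p* = (R−d)/(u−d) = 0.4524 and values discount at R = 1.11.
At expiry t=2: V(2,0)=212.5200, V(2,1)=97.0100, V(2,2)=314.1700
  t=1,j=0: stock 146.2800 → up 196.0152 (V=97.0100), down 134.5776 (V=212.5200). Price 144.3833; hedge Δ=-1.8801, bond B=419.4071.
  t=1,j=1: stock 213.0600 → up 285.5004 (V=314.1700), down 196.0152 (V=97.0100). Price 175.9000; hedge Δ=2.4268, bond B=-341.1476.
  t=0,j=0: stock 159.0000 → up 213.0600 (V=175.9000), down 146.2800 (V=144.3833). Price 142.9197; hedge Δ=0.4719, bond B=67.8799.
The time-0 hedge costs 142.9197, which is the no-arbitrage price.

(0,0): Delta=0.4719 Bond=67.8799
(1,0): Delta=-1.8801 Bond=419.4071
(1,1): Delta=2.4268 Bond=-341.1476
V0=142.9197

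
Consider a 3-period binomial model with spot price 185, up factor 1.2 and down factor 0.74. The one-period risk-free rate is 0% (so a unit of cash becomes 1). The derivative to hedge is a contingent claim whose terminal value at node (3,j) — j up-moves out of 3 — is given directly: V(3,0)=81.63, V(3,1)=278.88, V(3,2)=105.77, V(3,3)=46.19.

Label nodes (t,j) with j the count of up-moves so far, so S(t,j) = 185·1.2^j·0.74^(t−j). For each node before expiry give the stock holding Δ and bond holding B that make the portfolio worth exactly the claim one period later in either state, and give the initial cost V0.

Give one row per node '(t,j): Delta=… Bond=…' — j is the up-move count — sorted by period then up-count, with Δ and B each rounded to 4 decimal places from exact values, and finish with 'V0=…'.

(0,0): Delta=-0.7853 Bond=293.7969
(1,0): Delta=-0.1919 Bond=212.5585
(1,1): Delta=-1.0668 Bond=356.2879
(2,0): Delta=4.2328 Bond=-235.6852
(2,1): Delta=-2.2908 Bond=557.3613
(2,2): Delta=-0.4862 Bond=201.6161
V0=148.5161

No-arbitrage ⇒ martingale measure with p* = (R−d)/(u−d) = 0.5652.
Terminal values V(3,·): V(3,0)=81.6300, V(3,1)=278.8800, V(3,2)=105.7700, V(3,3)=46.1900
  t=2,j=0: stock 101.3060 → up 121.5672 (V=278.8800), down 74.9664 (V=81.6300). Price 193.1191; hedge Δ=4.2328, bond B=-235.6852.
  t=2,j=1: stock 164.2800 → up 197.1360 (V=105.7700), down 121.5672 (V=278.8800). Price 181.0352; hedge Δ=-2.2908, bond B=557.3613.
  t=2,j=2: stock 266.4000 → up 319.6800 (V=46.1900), down 197.1360 (V=105.7700). Price 72.0943; hedge Δ=-0.4862, bond B=201.6161.
  t=1,j=0: stock 136.9000 → up 164.2800 (V=181.0352), down 101.3060 (V=193.1191). Price 186.2891; hedge Δ=-0.1919, bond B=212.5585.
  t=1,j=1: stock 222.0000 → up 266.4000 (V=72.0943), down 164.2800 (V=181.0352). Price 119.4599; hedge Δ=-1.0668, bond B=356.2879.
  t=0,j=0: stock 185.0000 → up 222.0000 (V=119.4599), down 136.9000 (V=186.2891). Price 148.5161; hedge Δ=-0.7853, bond B=293.7969.
Each (Δ,B) replicates both successor values, so the strategy is self-financing and V0 is arbitrage-free.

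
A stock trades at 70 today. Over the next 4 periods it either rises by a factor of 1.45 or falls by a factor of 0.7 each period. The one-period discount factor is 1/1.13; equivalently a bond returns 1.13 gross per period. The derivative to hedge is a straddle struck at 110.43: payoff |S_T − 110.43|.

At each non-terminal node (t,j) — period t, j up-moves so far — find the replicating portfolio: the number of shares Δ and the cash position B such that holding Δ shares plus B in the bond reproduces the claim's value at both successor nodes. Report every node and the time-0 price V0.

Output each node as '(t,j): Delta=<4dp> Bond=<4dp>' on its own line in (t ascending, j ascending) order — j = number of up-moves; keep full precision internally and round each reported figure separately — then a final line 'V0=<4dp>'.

No-arbitrage ⇒ martingale measure with p* = (R−d)/(u−d) = 0.5733.
At expiry t=4: V(4,0)=93.6230, V(4,1)=75.6155, V(4,2)=38.3143, V(4,3)=38.9526, V(4,4)=199.0054
  t=3,j=0: stock 24.0100 → up 34.8145 (V=75.6155), down 16.8070 (V=93.6230). Price 73.7157; hedge Δ=-1.0000, bond B=97.7257.
  t=3,j=1: stock 49.7350 → up 72.1157 (V=38.3143), down 34.8145 (V=75.6155). Price 47.9907; hedge Δ=-1.0000, bond B=97.7257.
  t=3,j=2: stock 103.0225 → up 149.3826 (V=38.9526), down 72.1158 (V=38.3143). Price 34.2303; hedge Δ=0.0083, bond B=33.3791.
  t=3,j=3: stock 213.4038 → up 309.4354 (V=199.0054), down 149.3826 (V=38.9526). Price 115.6781; hedge Δ=1.0000, bond B=-97.7257.
  t=2,j=0: stock 34.3000 → up 49.7350 (V=47.9907), down 24.0100 (V=73.7157). Price 52.1829; hedge Δ=-1.0000, bond B=86.4829.
  t=2,j=1: stock 71.0500 → up 103.0225 (V=34.2303), down 49.7350 (V=47.9907). Price 35.4880; hedge Δ=-0.2582, bond B=53.8351.
  t=2,j=2: stock 147.1750 → up 213.4038 (V=115.6781), down 103.0225 (V=34.2303). Price 71.6168; hedge Δ=0.7379, bond B=-36.9802.
  t=1,j=0: stock 49.0000 → up 71.0500 (V=35.4880), down 34.3000 (V=52.1829). Price 37.7090; hedge Δ=-0.4543, bond B=59.9689.
  t=1,j=1: stock 101.5000 → up 147.1750 (V=71.6168), down 71.0500 (V=35.4880). Price 49.7362; hedge Δ=0.4746, bond B=1.5643.
  t=0,j=0: stock 70.0000 → up 101.5000 (V=49.7362), down 49.0000 (V=37.7090). Price 39.4731; hedge Δ=0.2291, bond B=23.4368.
Check: Δ(0,0)·S0 + B(0,0) = 39.4731 = V0.

(0,0): Delta=0.2291 Bond=23.4368
(1,0): Delta=-0.4543 Bond=59.9689
(1,1): Delta=0.4746 Bond=1.5643
(2,0): Delta=-1.0000 Bond=86.4829
(2,1): Delta=-0.2582 Bond=53.8351
(2,2): Delta=0.7379 Bond=-36.9802
(3,0): Delta=-1.0000 Bond=97.7257
(3,1): Delta=-1.0000 Bond=97.7257
(3,2): Delta=0.0083 Bond=33.3791
(3,3): Delta=1.0000 Bond=-97.7257
V0=39.4731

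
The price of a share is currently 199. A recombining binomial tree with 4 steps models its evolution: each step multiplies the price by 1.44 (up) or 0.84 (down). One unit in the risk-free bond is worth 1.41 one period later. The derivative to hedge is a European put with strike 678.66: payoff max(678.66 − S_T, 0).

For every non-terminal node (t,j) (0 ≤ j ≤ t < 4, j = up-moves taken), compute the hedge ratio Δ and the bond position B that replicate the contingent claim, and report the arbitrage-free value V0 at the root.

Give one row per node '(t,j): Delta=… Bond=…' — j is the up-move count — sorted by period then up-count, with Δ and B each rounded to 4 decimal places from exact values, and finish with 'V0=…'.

Since d<R<u, set p* = (R−d)/(u−d) = 0.9500; price each node as the discounted p*-expectation of its children.
Terminal payoffs: V(4,0)=579.5836, V(4,1)=508.8147, V(4,2)=387.4967, V(4,3)=179.5229, V(4,4)=0.0000
Node (3,0) S=117.9481: V=(p*·508.8147+(1−p*)·579.5836)/1.41=363.3711; Δ=(508.8147−579.5836)/(169.8453−99.0764)=-1.0000; B=V−Δ·S=481.3191
Node (3,1) S=202.1967: V=(p*·387.4967+(1−p*)·508.8147)/1.41=279.1224; Δ=(387.4967−508.8147)/(291.1633−169.8453)=-1.0000; B=V−Δ·S=481.3191
Node (3,2) S=346.6230: V=(p*·179.5229+(1−p*)·387.4967)/1.41=134.6962; Δ=(179.5229−387.4967)/(499.1371−291.1633)=-1.0000; B=V−Δ·S=481.3191
Node (3,3) S=594.2108: V=(p*·0.0000+(1−p*)·179.5229)/1.41=6.3661; Δ=(0.0000−179.5229)/(855.6636−499.1371)=-0.5035; B=V−Δ·S=305.5709
Node (2,0) S=140.4144: V=(p*·279.1224+(1−p*)·363.3711)/1.41=200.9467; Δ=(279.1224−363.3711)/(202.1967−117.9481)=-1.0000; B=V−Δ·S=341.3611
Node (2,1) S=240.7104: V=(p*·134.6962+(1−p*)·279.1224)/1.41=100.6507; Δ=(134.6962−279.1224)/(346.6230−202.1967)=-1.0000; B=V−Δ·S=341.3611
Node (2,2) S=412.6464: V=(p*·6.3661+(1−p*)·134.6962)/1.41=9.0656; Δ=(6.3661−134.6962)/(594.2108−346.6230)=-0.5183; B=V−Δ·S=222.9492
Node (1,0) S=167.1600: V=(p*·100.6507+(1−p*)·200.9467)/1.41=74.9401; Δ=(100.6507−200.9467)/(240.7104−140.4144)=-1.0000; B=V−Δ·S=242.1001
Node (1,1) S=286.5600: V=(p*·9.0656+(1−p*)·100.6507)/1.41=9.6772; Δ=(9.0656−100.6507)/(412.6464−240.7104)=-0.5327; B=V−Δ·S=162.3190
Node (0,0) S=199.0000: V=(p*·9.6772+(1−p*)·74.9401)/1.41=9.1776; Δ=(9.6772−74.9401)/(286.5600−167.1600)=-0.5466; B=V−Δ·S=117.9490
The time-0 hedge costs 9.1776, which is the no-arbitrage price.

(0,0): Delta=-0.5466 Bond=117.9490
(1,0): Delta=-1.0000 Bond=242.1001
(1,1): Delta=-0.5327 Bond=162.3190
(2,0): Delta=-1.0000 Bond=341.3611
(2,1): Delta=-1.0000 Bond=341.3611
(2,2): Delta=-0.5183 Bond=222.9492
(3,0): Delta=-1.0000 Bond=481.3191
(3,1): Delta=-1.0000 Bond=481.3191
(3,2): Delta=-1.0000 Bond=481.3191
(3,3): Delta=-0.5035 Bond=305.5709
V0=9.1776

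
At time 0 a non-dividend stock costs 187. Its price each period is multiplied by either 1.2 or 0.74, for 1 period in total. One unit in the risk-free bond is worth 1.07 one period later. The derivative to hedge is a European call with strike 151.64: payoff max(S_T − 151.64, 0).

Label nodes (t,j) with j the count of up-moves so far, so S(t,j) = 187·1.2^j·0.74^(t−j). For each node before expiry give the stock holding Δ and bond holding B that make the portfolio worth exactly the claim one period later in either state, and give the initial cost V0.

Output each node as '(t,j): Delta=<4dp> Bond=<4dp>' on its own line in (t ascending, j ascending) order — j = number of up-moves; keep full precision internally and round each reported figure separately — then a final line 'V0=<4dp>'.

The replicating-portfolio and risk-neutral prices coincide; use p* = (1.07−0.74)/(1.2−0.74) = 0.7174 for the latter.
Terminal payoffs: V(1,0)=0.0000, V(1,1)=72.7600
(0,0): S=187.0000. Δ = (V_up−V_dn)/(S_up−S_dn) = (72.7600−0.0000)/(224.4000−138.3800) = 0.8458. V = [p*·72.7600 + (1−p*)·0.0000]/1.07 = 48.7826. B = V − Δ·S = -109.3913.
Each (Δ,B) replicates both successor values, so the strategy is self-financing and V0 is arbitrage-free.

(0,0): Delta=0.8458 Bond=-109.3913
V0=48.7826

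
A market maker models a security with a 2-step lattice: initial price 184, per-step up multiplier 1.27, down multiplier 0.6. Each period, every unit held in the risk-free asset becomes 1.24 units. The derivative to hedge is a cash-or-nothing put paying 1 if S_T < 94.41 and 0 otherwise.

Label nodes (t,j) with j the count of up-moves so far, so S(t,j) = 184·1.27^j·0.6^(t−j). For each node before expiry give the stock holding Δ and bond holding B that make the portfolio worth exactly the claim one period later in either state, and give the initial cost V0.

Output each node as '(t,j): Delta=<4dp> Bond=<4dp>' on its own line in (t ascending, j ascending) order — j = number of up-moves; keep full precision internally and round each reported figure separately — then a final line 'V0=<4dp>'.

(0,0): Delta=-0.0003 Bond=0.0552
(1,0): Delta=-0.0135 Bond=1.5286
(1,1): Delta=0.0000 Bond=0.0000
V0=0.0013

Since d<R<u, set p* = (R−d)/(u−d) = 0.9552; price each node as the discounted p*-expectation of its children.
Terminal values V(2,·): V(2,0)=1.0000, V(2,1)=0.0000, V(2,2)=0.0000
Node (1,0) S=110.4000: V=(p*·0.0000+(1−p*)·1.0000)/1.24=0.0361; Δ=(0.0000−1.0000)/(140.2080−66.2400)=-0.0135; B=V−Δ·S=1.5286
Node (1,1) S=233.6800: V=(p*·0.0000+(1−p*)·0.0000)/1.24=0.0000; Δ=(0.0000−0.0000)/(296.7736−140.2080)=0.0000; B=V−Δ·S=0.0000
Node (0,0) S=184.0000: V=(p*·0.0000+(1−p*)·0.0361)/1.24=0.0013; Δ=(0.0000−0.0361)/(233.6800−110.4000)=-0.0003; B=V−Δ·S=0.0552
Self-financing check: at every node Δ·S+B equals the discounted successor values.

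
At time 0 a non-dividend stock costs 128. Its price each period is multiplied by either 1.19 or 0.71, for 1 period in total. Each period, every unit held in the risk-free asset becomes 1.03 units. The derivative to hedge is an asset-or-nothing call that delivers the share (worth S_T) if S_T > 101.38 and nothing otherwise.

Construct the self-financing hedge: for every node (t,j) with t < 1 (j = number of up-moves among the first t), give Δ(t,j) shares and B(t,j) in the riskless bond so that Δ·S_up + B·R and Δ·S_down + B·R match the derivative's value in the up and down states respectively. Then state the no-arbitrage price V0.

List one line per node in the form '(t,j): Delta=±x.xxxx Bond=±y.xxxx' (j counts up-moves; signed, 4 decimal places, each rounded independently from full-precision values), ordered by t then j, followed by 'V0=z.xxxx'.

(0,0): Delta=2.4792 Bond=-218.7443
V0=98.5890

Risk-neutral probability p* = (R−d)/(u−d) = (1.03−0.71)/(1.19−0.71) = 0.6667.
At expiry t=1: V(1,0)=0.0000, V(1,1)=152.3200
  t=0,j=0: stock 128.0000 → up 152.3200 (V=152.3200), down 90.8800 (V=0.0000). Price 98.5890; hedge Δ=2.4792, bond B=-218.7443.
Check: Δ(0,0)·S0 + B(0,0) = 98.5890 = V0.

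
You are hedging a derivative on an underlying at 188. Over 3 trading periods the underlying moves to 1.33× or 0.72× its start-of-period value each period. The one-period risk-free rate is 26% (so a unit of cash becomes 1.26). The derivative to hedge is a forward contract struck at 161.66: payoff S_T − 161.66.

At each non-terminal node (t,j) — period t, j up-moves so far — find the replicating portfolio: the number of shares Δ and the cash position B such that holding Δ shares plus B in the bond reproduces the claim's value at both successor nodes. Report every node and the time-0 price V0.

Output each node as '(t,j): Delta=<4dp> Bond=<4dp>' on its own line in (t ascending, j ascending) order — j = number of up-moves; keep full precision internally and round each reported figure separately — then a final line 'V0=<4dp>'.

(0,0): Delta=1.0000 Bond=-80.8148
(1,0): Delta=1.0000 Bond=-101.8267
(1,1): Delta=1.0000 Bond=-101.8267
(2,0): Delta=1.0000 Bond=-128.3016
(2,1): Delta=1.0000 Bond=-128.3016
(2,2): Delta=1.0000 Bond=-128.3016
V0=107.1852

The replicating-portfolio and risk-neutral prices coincide; use p* = (1.26−0.72)/(1.33−0.72) = 0.8852 for the latter.
Terminal values V(3,·): V(3,0)=-91.4894, V(3,1)=-32.0393, V(3,2)=77.7783, V(3,3)=280.6358
Node (2,0) S=97.4592: V=(p*·-32.0393+(1−p*)·-91.4894)/1.26=-30.8424; Δ=(-32.0393−-91.4894)/(129.6207−70.1706)=1.0000; B=V−Δ·S=-128.3016
Node (2,1) S=180.0288: V=(p*·77.7783+(1−p*)·-32.0393)/1.26=51.7272; Δ=(77.7783−-32.0393)/(239.4383−129.6207)=1.0000; B=V−Δ·S=-128.3016
Node (2,2) S=332.5532: V=(p*·280.6358+(1−p*)·77.7783)/1.26=204.2516; Δ=(280.6358−77.7783)/(442.2958−239.4383)=1.0000; B=V−Δ·S=-128.3016
Node (1,0) S=135.3600: V=(p*·51.7272+(1−p*)·-30.8424)/1.26=33.5333; Δ=(51.7272−-30.8424)/(180.0288−97.4592)=1.0000; B=V−Δ·S=-101.8267
Node (1,1) S=250.0400: V=(p*·204.2516+(1−p*)·51.7272)/1.26=148.2133; Δ=(204.2516−51.7272)/(332.5532−180.0288)=1.0000; B=V−Δ·S=-101.8267
Node (0,0) S=188.0000: V=(p*·148.2133+(1−p*)·33.5333)/1.26=107.1852; Δ=(148.2133−33.5333)/(250.0400−135.3600)=1.0000; B=V−Δ·S=-80.8148
Root portfolio cost Δ·188+B reproduces V0=107.1852.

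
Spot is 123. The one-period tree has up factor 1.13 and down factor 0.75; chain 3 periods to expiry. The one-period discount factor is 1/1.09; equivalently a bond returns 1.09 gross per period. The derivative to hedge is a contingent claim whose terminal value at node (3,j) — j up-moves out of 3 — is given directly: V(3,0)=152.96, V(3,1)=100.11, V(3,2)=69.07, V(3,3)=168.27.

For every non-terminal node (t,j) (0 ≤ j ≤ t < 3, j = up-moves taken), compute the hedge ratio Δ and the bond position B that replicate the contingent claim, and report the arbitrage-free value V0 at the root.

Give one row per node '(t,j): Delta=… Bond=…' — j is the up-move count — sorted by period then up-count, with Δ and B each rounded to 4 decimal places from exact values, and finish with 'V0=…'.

Risk-neutral probability p* = (R−d)/(u−d) = (1.09−0.75)/(1.13−0.75) = 0.8947.
At expiry t=3: V(3,0)=152.9600, V(3,1)=100.1100, V(3,2)=69.0700, V(3,3)=168.2700
  t=2,j=0: stock 69.1875 → up 78.1819 (V=100.1100), down 51.8906 (V=152.9600). Price 96.9479; hedge Δ=-2.0102, bond B=236.0268.
  t=2,j=1: stock 104.2425 → up 117.7940 (V=69.0700), down 78.1819 (V=100.1100). Price 66.3646; hedge Δ=-0.7836, bond B=148.0488.
  t=2,j=2: stock 157.0587 → up 177.4763 (V=168.2700), down 117.7940 (V=69.0700). Price 144.7962; hedge Δ=1.6621, bond B=-116.2564.
  t=1,j=0: stock 92.2500 → up 104.2425 (V=66.3646), down 69.1875 (V=96.9479). Price 63.8384; hedge Δ=-0.8724, bond B=144.3207.
  t=1,j=1: stock 138.9900 → up 157.0587 (V=144.7962), down 104.2425 (V=66.3646). Price 125.2663; hedge Δ=1.4850, bond B=-81.1328.
  t=0,j=0: stock 123.0000 → up 138.9900 (V=125.2663), down 92.2500 (V=63.8384). Price 108.9910; hedge Δ=1.3142, bond B=-52.6614.
Root portfolio cost Δ·123+B reproduces V0=108.9910.

(0,0): Delta=1.3142 Bond=-52.6614
(1,0): Delta=-0.8724 Bond=144.3207
(1,1): Delta=1.4850 Bond=-81.1328
(2,0): Delta=-2.0102 Bond=236.0268
(2,1): Delta=-0.7836 Bond=148.0488
(2,2): Delta=1.6621 Bond=-116.2564
V0=108.9910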